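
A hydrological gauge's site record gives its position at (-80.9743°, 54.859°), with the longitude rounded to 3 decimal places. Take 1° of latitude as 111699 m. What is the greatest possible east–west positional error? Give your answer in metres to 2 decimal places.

Rounding to 3 decimal places leaves the longitude within ±0.0005° of the true value.
At latitude 80.9743° a degree of longitude spans 111699 m × cos 80.9743° = 111699 × 0.1569 ≈ 17523.1 m.
East–west error: 0.0005° × 17523.1 m/° ≈ 8.76153 m.

8.76 metres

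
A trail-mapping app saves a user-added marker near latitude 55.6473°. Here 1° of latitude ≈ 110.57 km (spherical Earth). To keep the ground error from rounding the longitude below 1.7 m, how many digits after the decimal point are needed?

At 55.6473° one degree of longitude covers 110570 × cos 55.6473° ≈ 110570 × 0.5643 ≈ 62393.1 m.
N decimal places → at most half a unit in the last place, 0.5 × 10⁻ᴺ° = 62393.1/2 × 10⁻ᴺ m.
Need 0.5 × 62393.1 × 10⁻ᴺ ≤ 1.7 → 10⁻ᴺ ≤ 5.449e-05, so N ≥ 4.26.
So 5 decimal places suffice (0.312 m); 4 would allow up to 3.12 m.

5 decimal places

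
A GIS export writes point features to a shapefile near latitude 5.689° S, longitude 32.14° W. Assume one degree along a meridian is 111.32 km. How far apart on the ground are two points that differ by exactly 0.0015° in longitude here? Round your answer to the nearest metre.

166 metres

0.0015° of longitude at 5.689° is 0.0015 × 111320 × cos 5.689° ≈ 0.0015 × 110772 = 166.158 m.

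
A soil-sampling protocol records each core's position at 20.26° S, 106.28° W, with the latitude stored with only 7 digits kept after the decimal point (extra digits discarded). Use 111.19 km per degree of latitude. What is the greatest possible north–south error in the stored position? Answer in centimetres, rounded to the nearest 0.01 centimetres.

Truncating at 7 decimal places can drop up to a full unit in the last place, so the latitude may be off by as much as 1e-07°.
So the N–S error is at most 1e-07 × 111190 = 0.011119 m.
That is 0.011119 m = 1.1119 cm.

1.11 centimetres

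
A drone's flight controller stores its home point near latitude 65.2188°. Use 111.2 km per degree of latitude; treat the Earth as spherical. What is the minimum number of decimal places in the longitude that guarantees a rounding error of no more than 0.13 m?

6

At 65.2188° one degree of longitude covers 111200 × cos 65.2188° ≈ 111200 × 0.4192 ≈ 46609.9 m.
N decimal places → at most half a unit in the last place, 0.5 × 10⁻ᴺ° = 46609.9/2 × 10⁻ᴺ m.
Setting 23305 × 10⁻ᴺ ≤ 0.13 gives 10ᴺ ≥ 1.793e+05, i.e. N ≥ 5.25.
At 5 places the error can reach 0.233 m, but 6 places keeps it to 0.0233 m.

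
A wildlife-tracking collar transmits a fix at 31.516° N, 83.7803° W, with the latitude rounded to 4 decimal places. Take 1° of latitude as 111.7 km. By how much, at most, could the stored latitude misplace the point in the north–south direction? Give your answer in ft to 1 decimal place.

18.3 ft

Rounding to 4 decimal places leaves the latitude within ±5e-05° of the true value.
Along the meridian that is 5e-05° × 111700 m/° = 5.585 m.
In feet: 5.585 m ÷ 0.3048 ≈ 18.323 ft.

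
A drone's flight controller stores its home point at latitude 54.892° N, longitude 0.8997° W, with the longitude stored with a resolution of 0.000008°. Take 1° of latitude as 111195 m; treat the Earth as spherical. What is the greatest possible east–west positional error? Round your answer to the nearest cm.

With a 0.000008° grid the true value lies within half a step, ±0.000008°/2 = ±4e-06°, of the stored one.
One degree of longitude at 54.892° is 111195 × cos 54.892° ≈ 111195 × 0.5751 = 63950.4 m.
So at most 4e-06° × 63950.4 ≈ 0.255802 m east–west.
That is 0.255802 m = 25.58 cm.

26 cm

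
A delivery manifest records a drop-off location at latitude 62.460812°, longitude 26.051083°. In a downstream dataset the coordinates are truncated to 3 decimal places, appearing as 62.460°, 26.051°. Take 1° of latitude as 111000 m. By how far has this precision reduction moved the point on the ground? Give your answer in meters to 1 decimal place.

90.2 meters

Δlat = 62.460812 − 62.460 = +0.000812°; Δlon = 26.051083 − 26.051 = +0.000083°.
N–S: 0.000812° × 111000 m/° = 90.132 m.
E–W at 62.46°: 0.000083° × 111000 × cos 62.46° = 0.000083 × 111000 × 0.4624 ≈ 4.25979 m.
Distance: √(90.132² + 4.25979²) ≈ 90.2326 m.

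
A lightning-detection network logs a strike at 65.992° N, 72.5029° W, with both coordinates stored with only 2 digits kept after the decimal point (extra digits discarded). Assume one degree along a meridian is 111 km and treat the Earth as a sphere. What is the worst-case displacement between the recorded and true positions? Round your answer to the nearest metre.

Truncating at 2 decimal places can drop up to a full unit in the last place, so each coordinate may be off by as much as 0.01°.
Latitude error → 0.01 × 111000 = 1110 m along the meridian.
Longitude error → 0.01 × 111000 × cos 65.992° = 0.01 × 111000 × 0.4069 ≈ 451.619 m.
Worst case both components are at the extreme and orthogonal: √(1110² + 451.619²) ≈ 1198.36 m.

1198 metres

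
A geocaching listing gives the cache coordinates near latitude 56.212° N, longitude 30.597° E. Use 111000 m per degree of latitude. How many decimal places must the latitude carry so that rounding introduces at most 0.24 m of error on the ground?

6 decimal places

One degree of latitude covers 111000 m.
Rounding to N decimal places gives at most 0.5 × 10⁻ᴺ degrees of error, i.e. 0.5 × 10⁻ᴺ × 111000 m.
Need 0.5 × 111000 × 10⁻ᴺ ≤ 0.24 → 10⁻ᴺ ≤ 4.324e-06, so N ≥ 5.36.
So 6 decimal places suffice (0.0555 m); 5 would allow up to 0.555 m.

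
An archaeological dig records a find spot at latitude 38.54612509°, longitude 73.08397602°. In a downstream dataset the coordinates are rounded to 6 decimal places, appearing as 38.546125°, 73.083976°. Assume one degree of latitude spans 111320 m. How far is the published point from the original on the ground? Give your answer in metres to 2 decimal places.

The latitude changed by +0.00000009° and the longitude by +0.00000002°.
N–S: 0.00000009° × 111320 m/° = 0.0100188 m.
E–W at 38.5461°: 0.00000002° × 111320 × cos 38.5461° = 0.00000002 × 111320 × 0.7821 ≈ 0.00174128 m.
Combined displacement = (0.0100188² + 0.00174128²)^½ ≈ 0.010169 m.

0.01 metres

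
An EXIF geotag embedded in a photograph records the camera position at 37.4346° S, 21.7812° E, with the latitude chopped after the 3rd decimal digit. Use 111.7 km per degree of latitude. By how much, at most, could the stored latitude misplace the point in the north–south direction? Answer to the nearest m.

112 m

Truncating at 3 decimal places can drop up to a full unit in the last place, so the latitude may be off by as much as 0.001°.
So the N–S error is at most 0.001 × 111700 = 111.7 m.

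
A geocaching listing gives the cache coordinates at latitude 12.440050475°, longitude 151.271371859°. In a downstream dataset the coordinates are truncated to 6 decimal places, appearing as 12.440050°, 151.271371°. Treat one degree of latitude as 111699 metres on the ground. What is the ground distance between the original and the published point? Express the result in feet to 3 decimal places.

Δlat = 12.440050475 − 12.440050 = +0.000000475°; Δlon = 151.271371859 − 151.271371 = +0.000000859°.
North–south shift: 0.000000475 × 111699 = 0.053057 m.
East–west at this latitude: 0.000000859° × 111699 × cos 12.44° ≈ 0.000000859 × 109077 = 0.0936967 m.
Distance: √(0.053057² + 0.0936967²) ≈ 0.107676 m.
In feet: 0.107676 m ÷ 0.3048 ≈ 0.35327 ft.

0.353 feet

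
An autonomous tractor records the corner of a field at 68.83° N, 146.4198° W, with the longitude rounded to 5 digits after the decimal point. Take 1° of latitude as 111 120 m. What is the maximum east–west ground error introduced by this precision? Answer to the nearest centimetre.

20 centimetres

Rounding to 5 decimal places leaves the longitude within ±5e-06° of the true value.
One degree of longitude at 68.83° is 111120 × cos 68.83° ≈ 111120 × 0.3611 = 40129.5 m.
So at most 5e-06° × 40129.5 ≈ 0.200647 m east–west.
That is 0.200647 m = 20.065 cm.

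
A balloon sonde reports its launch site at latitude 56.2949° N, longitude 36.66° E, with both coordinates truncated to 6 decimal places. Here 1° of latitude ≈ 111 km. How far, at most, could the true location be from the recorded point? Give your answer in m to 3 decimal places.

0.127 m

Truncating at 6 decimal places can drop up to a full unit in the last place, so each coordinate may be off by as much as 1e-06°.
Latitude error → 1e-06 × 111000 = 0.111 m along the meridian.
Longitude error → 1e-06 × 111000 × cos 56.2949° = 1e-06 × 111000 × 0.5549 ≈ 0.061596 m.
Combining orthogonally: (0.111² + 0.061596²)^½ ≈ 0.126945 m.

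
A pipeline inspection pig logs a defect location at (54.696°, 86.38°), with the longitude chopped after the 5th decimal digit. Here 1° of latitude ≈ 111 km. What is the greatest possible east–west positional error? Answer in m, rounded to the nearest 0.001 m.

0.641 m

Truncating at 5 decimal places can drop up to a full unit in the last place, so the longitude may be off by as much as 1e-05°.
Parallels shrink by cos φ, so at 54.696° a degree of longitude is 111000 × 0.5779 ≈ 64148.5 m.
So at most 1e-05° × 64148.5 ≈ 0.641485 m east–west.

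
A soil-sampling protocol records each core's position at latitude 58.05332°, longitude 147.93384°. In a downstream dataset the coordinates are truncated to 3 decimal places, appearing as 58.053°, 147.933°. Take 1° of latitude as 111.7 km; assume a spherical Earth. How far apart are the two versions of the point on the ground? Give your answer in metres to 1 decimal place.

61.2 metres

Δlat = 58.05332 − 58.053 = +0.00032°; Δlon = 147.93384 − 147.933 = +0.00084°.
N–S: 0.00032° × 111700 m/° = 35.744 m.
East–west at this latitude: 0.00084° × 111700 × cos 58.053° ≈ 0.00084 × 59104.3 = 49.6476 m.
Combined displacement = (35.744² + 49.6476²)^½ ≈ 61.1762 m.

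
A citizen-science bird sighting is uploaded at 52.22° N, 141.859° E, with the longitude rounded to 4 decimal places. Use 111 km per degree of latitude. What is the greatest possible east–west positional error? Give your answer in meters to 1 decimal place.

Rounding to 4 decimal places leaves the longitude within ±5e-05° of the true value.
Parallels shrink by cos φ, so at 52.22° a degree of longitude is 111000 × 0.6126 ≈ 68002.1 m.
East–west error: 5e-05° × 68002.1 m/° ≈ 3.4001 m.

3.4 meters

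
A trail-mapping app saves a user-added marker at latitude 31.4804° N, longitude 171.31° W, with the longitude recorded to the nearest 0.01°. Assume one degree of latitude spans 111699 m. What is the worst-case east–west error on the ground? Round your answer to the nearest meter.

Rounding to 2 decimal places leaves the longitude within ±0.005° of the true value.
One degree of longitude at 31.4804° is 111699 × cos 31.4804° ≈ 111699 × 0.8528 = 95259 m.
Maximum E–W displacement: 0.005 × 95259 = 476.295 m.

476 meters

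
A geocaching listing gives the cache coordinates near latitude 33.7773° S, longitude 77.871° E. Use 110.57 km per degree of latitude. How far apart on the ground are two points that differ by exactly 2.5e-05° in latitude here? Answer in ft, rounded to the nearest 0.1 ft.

9.1 ft

Along a meridian 2.5e-05° is 2.5e-05 × 110570 = 2.76425 m.
Converting: 2.76425 m × 3.2808 ft/m ≈ 9.0691 ft.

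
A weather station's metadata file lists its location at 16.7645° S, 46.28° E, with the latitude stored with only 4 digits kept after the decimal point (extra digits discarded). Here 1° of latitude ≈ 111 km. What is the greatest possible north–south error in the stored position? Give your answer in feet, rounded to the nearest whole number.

Truncating at 4 decimal places can drop up to a full unit in the last place, so the latitude may be off by as much as 0.0001°.
North–south distance: 0.0001° × 111000 m/° = 11.1 m.
In feet: 11.1 m ÷ 0.3048 ≈ 36.417 ft.

36 feet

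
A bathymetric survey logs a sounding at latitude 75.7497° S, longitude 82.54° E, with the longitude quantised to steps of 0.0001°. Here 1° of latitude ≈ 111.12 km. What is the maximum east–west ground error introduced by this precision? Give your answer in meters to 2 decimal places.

With a 0.0001° grid the true value lies within half a step, ±0.0001°/2 = ±5e-05°, of the stored one.
At latitude 75.7497° a degree of longitude spans 111120 m × cos 75.7497° = 111120 × 0.2462 ≈ 27353.1 m.
East–west error: 5e-05° × 27353.1 m/° ≈ 1.36766 m.

1.37 meters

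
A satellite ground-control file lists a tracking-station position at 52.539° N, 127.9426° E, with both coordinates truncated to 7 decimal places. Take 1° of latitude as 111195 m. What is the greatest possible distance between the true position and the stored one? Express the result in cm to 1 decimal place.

1.3 cm

Truncating at 7 decimal places can drop up to a full unit in the last place, so each coordinate may be off by as much as 1e-07°.
North–south component: 1e-07° × 111195 = 0.0111195 m.
East–west component at 52.539°: 1e-07° × 111195 × cos 52.539° ≈ 1e-07 × 67631.2 ≈ 0.00676312 m.
Worst case both components are at the extreme and orthogonal: √(0.0111195² + 0.00676312²) ≈ 0.0130147 m.
That is 0.0130147 m = 1.3015 cm.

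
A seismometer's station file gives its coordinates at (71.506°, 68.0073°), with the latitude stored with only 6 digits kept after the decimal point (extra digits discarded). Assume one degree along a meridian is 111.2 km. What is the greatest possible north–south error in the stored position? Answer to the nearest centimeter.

11 centimeters

Truncating at 6 decimal places can drop up to a full unit in the last place, so the latitude may be off by as much as 1e-06°.
Along the meridian that is 1e-06° × 111200 m/° = 0.1112 m.
That is 0.1112 m = 11.12 cm.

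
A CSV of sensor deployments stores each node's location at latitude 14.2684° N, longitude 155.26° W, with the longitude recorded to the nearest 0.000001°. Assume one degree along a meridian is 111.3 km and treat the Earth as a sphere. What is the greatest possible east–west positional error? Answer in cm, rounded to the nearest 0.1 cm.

5.4 cm

Rounding to 6 decimal places leaves the longitude within ±5e-07° of the true value.
Parallels shrink by cos φ, so at 14.2684° a degree of longitude is 111300 × 0.9692 ≈ 107867 m.
East–west error: 5e-07° × 107867 m/° ≈ 0.0539333 m.
That is 0.0539333 m = 5.3933 cm.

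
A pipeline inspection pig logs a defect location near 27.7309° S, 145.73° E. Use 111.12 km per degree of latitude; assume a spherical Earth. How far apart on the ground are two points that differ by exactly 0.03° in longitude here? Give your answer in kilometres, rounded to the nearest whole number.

At 27.7309° a degree of longitude is 111120 × cos 27.7309° ≈ 98357.1 m, so 0.03° corresponds to 2950.71 m.
That is 2950.71 m = 2.9507 km.

3 kilometres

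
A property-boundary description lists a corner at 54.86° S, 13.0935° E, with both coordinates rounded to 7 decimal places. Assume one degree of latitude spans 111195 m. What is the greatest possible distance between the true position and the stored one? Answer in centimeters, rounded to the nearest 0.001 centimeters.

0.641 centimeters

Rounding to 7 decimal places leaves each coordinate within ±5e-08° of the true value.
Latitude error → 5e-08 × 111195 = 0.00555975 m along the meridian.
Longitude error → 5e-08 × 111195 × cos 54.86° = 5e-08 × 111195 × 0.5756 ≈ 0.00320006 m.
The two errors are perpendicular, so the maximum displacement is √(0.00555975² + 0.00320006²) ≈ 0.00641492 m.
That is 0.00641492 m = 0.64149 cm.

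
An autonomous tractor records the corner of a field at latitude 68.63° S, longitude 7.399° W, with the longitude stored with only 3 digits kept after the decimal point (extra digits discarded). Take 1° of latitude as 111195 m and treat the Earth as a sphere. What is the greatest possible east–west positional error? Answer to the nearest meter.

41 meters

Truncating at 3 decimal places can drop up to a full unit in the last place, so the longitude may be off by as much as 0.001°.
At latitude 68.63° a degree of longitude spans 111195 m × cos 68.63° = 111195 × 0.3644 ≈ 40518.3 m.
Maximum E–W displacement: 0.001 × 40518.3 = 40.5183 m.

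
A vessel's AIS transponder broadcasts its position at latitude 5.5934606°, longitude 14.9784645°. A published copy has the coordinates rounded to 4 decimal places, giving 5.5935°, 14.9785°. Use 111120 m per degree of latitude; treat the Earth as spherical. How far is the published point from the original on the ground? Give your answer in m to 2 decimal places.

The latitude changed by -0.0000394° and the longitude by -0.0000355°.
N–S: -0.0000394° × 111120 m/° = -4.37813 m.
E–W at 5.5935°: -0.0000355° × 111120 × cos 5.5935° = -0.0000355 × 111120 × 0.9952 ≈ -3.92598 m.
Hypotenuse of the two orthogonal shifts: √(4.37813² + 3.92598²) = 5.88059 m.

5.88 m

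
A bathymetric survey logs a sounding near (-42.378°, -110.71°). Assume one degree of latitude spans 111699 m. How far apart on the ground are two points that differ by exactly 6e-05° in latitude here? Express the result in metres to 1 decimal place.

6.7 metres

6e-05° × 111699 m/° = 6.70194 m.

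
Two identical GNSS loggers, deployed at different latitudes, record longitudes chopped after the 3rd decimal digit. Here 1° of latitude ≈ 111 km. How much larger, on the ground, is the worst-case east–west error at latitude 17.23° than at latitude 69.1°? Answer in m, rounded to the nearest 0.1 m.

Truncating at 3 decimal places can drop up to a full unit in the last place, so the longitude may be off by as much as 0.001°.
At 17.23°: 0.001° × 111000 × cos 17.23° = 0.001 × 111000 × 0.9551 ≈ 106.02 m.
Error at 69.1° = 0.001° × 111000 × cos 69.1° ≈ 111 × 0.3567 = 39.598 m.
So the lower-latitude error exceeds the higher by 106.02 − 39.598 = 66.421 m.

66.4 m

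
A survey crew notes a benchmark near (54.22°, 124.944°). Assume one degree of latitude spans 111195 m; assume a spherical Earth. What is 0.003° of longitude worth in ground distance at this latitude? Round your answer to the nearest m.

One degree of longitude here spans 111195 × cos 54.22° = 111195 × 0.5847 ≈ 65012.9 m; 0.003° of that is 195.039 m.

195 m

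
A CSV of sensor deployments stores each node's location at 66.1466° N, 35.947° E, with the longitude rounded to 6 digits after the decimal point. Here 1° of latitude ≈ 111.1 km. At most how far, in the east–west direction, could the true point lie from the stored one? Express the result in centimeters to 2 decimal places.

2.25 centimeters

Rounding to 6 decimal places leaves the longitude within ±5e-07° of the true value.
One degree of longitude at 66.1466° is 111100 × cos 66.1466° ≈ 111100 × 0.4044 = 44928.6 m.
So at most 5e-07° × 44928.6 ≈ 0.0224643 m east–west.
That is 0.0224643 m = 2.2464 cm.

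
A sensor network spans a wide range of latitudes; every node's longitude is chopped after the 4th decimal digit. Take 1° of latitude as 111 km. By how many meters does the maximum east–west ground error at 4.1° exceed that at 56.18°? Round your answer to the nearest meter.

Truncating at 4 decimal places can drop up to a full unit in the last place, so the longitude may be off by as much as 0.0001°.
Error at 4.1° = 0.0001° × 111000 × cos 4.1° ≈ 11.1 × 0.9974 = 11.072 m.
At 56.18°: 0.0001° × 111000 × cos 56.18° = 0.0001 × 111000 × 0.5566 ≈ 6.1781 m.
So the lower-latitude error exceeds the higher by 11.072 − 6.1781 = 4.8935 m.

5 meters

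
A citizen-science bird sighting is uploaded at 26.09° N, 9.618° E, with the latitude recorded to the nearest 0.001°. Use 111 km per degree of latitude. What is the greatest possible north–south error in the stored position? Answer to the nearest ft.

Rounding to 3 decimal places leaves the latitude within ±0.0005° of the true value.
Along the meridian that is 0.0005° × 111000 m/° = 55.5 m.
In feet: 55.5 m ÷ 0.3048 ≈ 182.09 ft.

182 ft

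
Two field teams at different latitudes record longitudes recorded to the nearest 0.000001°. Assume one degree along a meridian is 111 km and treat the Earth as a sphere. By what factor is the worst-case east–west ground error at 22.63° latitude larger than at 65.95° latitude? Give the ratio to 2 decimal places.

Rounding to 6 decimal places leaves the longitude within ±5e-07° of the true value.
At 22.63°: 5e-07° × 111000 × cos 22.63° = 5e-07 × 111000 × 0.9230 ≈ 0.051227 m.
At 65.95°: 5e-07° × 111000 × cos 65.95° = 5e-07 × 111000 × 0.4075 ≈ 0.022618 m.
Ratio: 0.051227 / 0.022618 = cos 22.63° / cos 65.95° ≈ 2.2649.

2.26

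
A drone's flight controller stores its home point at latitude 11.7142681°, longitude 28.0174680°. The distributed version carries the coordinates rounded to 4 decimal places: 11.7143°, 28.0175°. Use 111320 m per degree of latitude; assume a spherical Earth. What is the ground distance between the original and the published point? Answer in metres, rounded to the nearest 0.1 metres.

Δlat = 11.7142681 − 11.7143 = -0.0000319°; Δlon = 28.0174680 − 28.0175 = -0.0000320°.
N–S: -0.0000319° × 111320 m/° = -3.55111 m.
E–W at 11.7143°: -0.0000320° × 111320 × cos 11.7143° = -0.0000320 × 111320 × 0.9792 ≈ -3.48805 m.
Hypotenuse of the two orthogonal shifts: √(3.55111² + 3.48805²) = 4.97763 m.

5.0 metres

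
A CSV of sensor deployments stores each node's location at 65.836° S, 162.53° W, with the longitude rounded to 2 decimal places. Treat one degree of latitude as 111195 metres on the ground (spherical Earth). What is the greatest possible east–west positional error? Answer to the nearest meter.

Rounding to 2 decimal places leaves the longitude within ±0.005° of the true value.
Parallels shrink by cos φ, so at 65.836° a degree of longitude is 111195 × 0.4093 ≈ 45517.7 m.
East–west error: 0.005° × 45517.7 m/° ≈ 227.588 m.

228 meters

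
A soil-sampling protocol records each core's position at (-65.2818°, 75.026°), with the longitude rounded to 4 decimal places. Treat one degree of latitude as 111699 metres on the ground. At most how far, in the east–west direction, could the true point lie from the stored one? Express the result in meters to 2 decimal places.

2.34 meters

Rounding to 4 decimal places leaves the longitude within ±5e-05° of the true value.
One degree of longitude at 65.2818° is 111699 × cos 65.2818° ≈ 111699 × 0.4182 = 46707.6 m.
Maximum E–W displacement: 5e-05 × 46707.6 = 2.33538 m.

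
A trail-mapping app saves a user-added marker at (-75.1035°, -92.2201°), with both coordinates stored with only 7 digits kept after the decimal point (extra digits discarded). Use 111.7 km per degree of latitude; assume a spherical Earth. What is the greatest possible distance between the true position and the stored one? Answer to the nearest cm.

Truncating at 7 decimal places can drop up to a full unit in the last place, so each coordinate may be off by as much as 1e-07°.
Latitude error → 1e-07 × 111700 = 0.01117 m along the meridian.
E–W at 75.1035°: 1e-07° × 111700 × cos 75.1035° = 1e-07 × 111700 × 0.2571 ≈ 0.00287151 m.
Combining orthogonally: (0.01117² + 0.00287151²)^½ ≈ 0.0115332 m.
That is 0.0115332 m = 1.1533 cm.

1 cm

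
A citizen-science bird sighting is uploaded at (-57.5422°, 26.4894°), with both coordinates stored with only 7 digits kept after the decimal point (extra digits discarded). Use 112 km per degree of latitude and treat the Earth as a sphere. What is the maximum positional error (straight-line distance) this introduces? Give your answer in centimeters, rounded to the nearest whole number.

Truncating at 7 decimal places can drop up to a full unit in the last place, so each coordinate may be off by as much as 1e-07°.
Latitude error → 1e-07 × 112000 = 0.0112 m along the meridian.
East–west component at 57.5422°: 1e-07° × 112000 × cos 57.5422° ≈ 1e-07 × 60108 ≈ 0.0060108 m.
The two errors are perpendicular, so the maximum displacement is √(0.0112² + 0.0060108²) ≈ 0.012711 m.
That is 0.012711 m = 1.2711 cm.

1 centimeters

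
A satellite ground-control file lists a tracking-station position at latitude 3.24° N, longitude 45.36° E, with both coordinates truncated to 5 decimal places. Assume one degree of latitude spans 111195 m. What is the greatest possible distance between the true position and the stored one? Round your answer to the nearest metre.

Truncating at 5 decimal places can drop up to a full unit in the last place, so each coordinate may be off by as much as 1e-05°.
North–south component: 1e-05° × 111195 = 1.11195 m.
E–W at 3.24°: 1e-05° × 111195 × cos 3.24° = 1e-05 × 111195 × 0.9984 ≈ 1.11017 m.
Combining orthogonally: (1.11195² + 1.11017²)^½ ≈ 1.57128 m.

2 metres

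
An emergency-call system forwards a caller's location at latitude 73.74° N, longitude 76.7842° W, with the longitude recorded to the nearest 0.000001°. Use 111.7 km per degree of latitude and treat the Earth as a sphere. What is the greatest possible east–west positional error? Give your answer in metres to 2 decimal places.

Rounding to 6 decimal places leaves the longitude within ±5e-07° of the true value.
Parallels shrink by cos φ, so at 73.74° a degree of longitude is 111700 × 0.2800 ≈ 31275.6 m.
So at most 5e-07° × 31275.6 ≈ 0.0156378 m east–west.

0.02 metres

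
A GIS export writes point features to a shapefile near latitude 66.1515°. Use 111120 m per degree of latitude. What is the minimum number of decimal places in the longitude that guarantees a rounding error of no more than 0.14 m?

6

At 66.1515° one degree of longitude covers 111120 × cos 66.1515° ≈ 111120 × 0.4043 ≈ 44928 m.
N decimal places → at most half a unit in the last place, 0.5 × 10⁻ᴺ° = 44928/2 × 10⁻ᴺ m.
Setting 22464 × 10⁻ᴺ ≤ 0.14 gives 10ᴺ ≥ 1.605e+05, i.e. N ≥ 5.21.
At 5 places the error can reach 0.225 m, but 6 places keeps it to 0.0225 m.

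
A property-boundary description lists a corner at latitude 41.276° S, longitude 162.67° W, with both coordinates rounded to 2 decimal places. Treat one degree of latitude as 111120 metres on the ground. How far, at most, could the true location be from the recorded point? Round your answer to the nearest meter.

Rounding to 2 decimal places leaves each coordinate within ±0.005° of the true value.
N–S: 0.005° × 111120 m/° = 555.6 m.
Longitude error → 0.005 × 111120 × cos 41.276° = 0.005 × 111120 × 0.7515 ≈ 417.556 m.
The two errors are perpendicular, so the maximum displacement is √(555.6² + 417.556²) ≈ 695.014 m.

695 meters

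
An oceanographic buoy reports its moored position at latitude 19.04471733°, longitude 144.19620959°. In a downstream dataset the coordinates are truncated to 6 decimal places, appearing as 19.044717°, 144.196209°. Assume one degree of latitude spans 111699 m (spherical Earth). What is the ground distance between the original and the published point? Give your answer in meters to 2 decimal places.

The latitude changed by +0.00000033° and the longitude by +0.00000059°.
N–S: 0.00000033° × 111699 m/° = 0.0368607 m.
E–W at 19.0447°: 0.00000059° × 111699 × cos 19.0447° = 0.00000059 × 111699 × 0.9453 ≈ 0.0622952 m.
Hypotenuse of the two orthogonal shifts: √(0.0368607² + 0.0622952²) = 0.0723837 m.

0.07 meters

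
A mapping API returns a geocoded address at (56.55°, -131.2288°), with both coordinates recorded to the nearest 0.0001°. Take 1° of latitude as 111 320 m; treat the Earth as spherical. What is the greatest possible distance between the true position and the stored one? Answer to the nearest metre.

6 metres

Rounding to 4 decimal places leaves each coordinate within ±5e-05° of the true value.
Latitude error → 5e-05 × 111320 = 5.566 m along the meridian.
East–west component at 56.55°: 5e-05° × 111320 × cos 56.55° ≈ 5e-05 × 61360.6 ≈ 3.06803 m.
Combining orthogonally: (5.566² + 3.06803²)^½ ≈ 6.35556 m.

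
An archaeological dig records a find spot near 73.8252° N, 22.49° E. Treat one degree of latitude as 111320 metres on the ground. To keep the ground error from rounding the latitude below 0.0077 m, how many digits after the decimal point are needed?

7 decimal places

One degree of latitude covers 111320 m.
With N decimal places the half-ulp bound is 0.5·10⁻ᴺ°, or 0.5·10⁻ᴺ × 111320 m on the ground.
Setting 55660 × 10⁻ᴺ ≤ 0.0077 gives 10ᴺ ≥ 7.229e+06, i.e. N ≥ 6.86.
At 6 places the error can reach 0.0557 m, but 7 places keeps it to 0.00557 m.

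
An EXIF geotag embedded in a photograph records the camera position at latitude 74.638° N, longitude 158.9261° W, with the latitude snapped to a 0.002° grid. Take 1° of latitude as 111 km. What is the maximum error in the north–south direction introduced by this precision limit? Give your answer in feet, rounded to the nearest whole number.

With a 0.002° grid the true value lies within half a step, ±0.002°/2 = ±0.001°, of the stored one.
North–south distance: 0.001° × 111000 m/° = 111 m.
In feet: 111 m ÷ 0.3048 ≈ 364.17 ft.

364 feet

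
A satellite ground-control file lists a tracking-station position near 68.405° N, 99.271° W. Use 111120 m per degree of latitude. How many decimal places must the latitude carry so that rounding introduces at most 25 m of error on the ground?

One degree of latitude covers 111120 m.
With N decimal places the half-ulp bound is 0.5·10⁻ᴺ°, or 0.5·10⁻ᴺ × 111120 m on the ground.
Setting 55560 × 10⁻ᴺ ≤ 25 gives 10ᴺ ≥ 2222, i.e. N ≥ 3.35.
At 3 places the error can reach 55.6 m, but 4 places keeps it to 5.56 m.

4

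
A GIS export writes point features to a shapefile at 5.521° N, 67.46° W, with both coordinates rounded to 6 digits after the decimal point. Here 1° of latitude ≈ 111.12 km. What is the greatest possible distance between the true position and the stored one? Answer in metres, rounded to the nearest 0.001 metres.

Rounding to 6 decimal places leaves each coordinate within ±5e-07° of the true value.
Latitude error → 5e-07 × 111120 = 0.05556 m along the meridian.
East–west component at 5.521°: 5e-07° × 111120 × cos 5.521° ≈ 5e-07 × 110605 ≈ 0.0553023 m.
The two errors are perpendicular, so the maximum displacement is √(0.05556² + 0.0553023²) ≈ 0.0783917 m.

0.078 metres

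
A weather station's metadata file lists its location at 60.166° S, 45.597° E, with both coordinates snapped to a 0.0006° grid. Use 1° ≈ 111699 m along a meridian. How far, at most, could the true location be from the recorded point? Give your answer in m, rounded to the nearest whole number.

37 m

With a 0.0006° grid the true value lies within half a step, ±0.0006°/2 = ±0.0003°, of the stored one.
North–south component: 0.0003° × 111699 = 33.5097 m.
Longitude error → 0.0003 × 111699 × cos 60.166° = 0.0003 × 111699 × 0.4975 ≈ 16.6707 m.
Worst case both components are at the extreme and orthogonal: √(33.5097² + 16.6707²) ≈ 37.4274 m.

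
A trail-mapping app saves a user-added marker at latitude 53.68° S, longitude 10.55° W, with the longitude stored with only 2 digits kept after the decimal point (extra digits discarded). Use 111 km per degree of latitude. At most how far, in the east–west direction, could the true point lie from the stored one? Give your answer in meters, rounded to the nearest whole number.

657 meters

Truncating at 2 decimal places can drop up to a full unit in the last place, so the longitude may be off by as much as 0.01°.
At latitude 53.68° a degree of longitude spans 111000 m × cos 53.68° = 111000 × 0.5923 ≈ 65744.7 m.
Maximum E–W displacement: 0.01 × 65744.7 = 657.447 m.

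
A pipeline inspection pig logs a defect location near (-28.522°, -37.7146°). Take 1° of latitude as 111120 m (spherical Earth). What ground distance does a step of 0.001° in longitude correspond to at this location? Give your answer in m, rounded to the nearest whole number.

98 m

At 28.522° a degree of longitude is 111120 × cos 28.522° ≈ 97633.8 m, so 0.001° corresponds to 97.6338 m.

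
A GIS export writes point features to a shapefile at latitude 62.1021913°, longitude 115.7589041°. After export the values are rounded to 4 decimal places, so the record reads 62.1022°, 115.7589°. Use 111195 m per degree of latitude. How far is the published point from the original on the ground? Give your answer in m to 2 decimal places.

Δlat = 62.1021913 − 62.1022 = -0.0000087°; Δlon = 115.7589041 − 115.7589 = +0.0000041°.
N–S: -0.0000087° × 111195 m/° = -0.967397 m.
East–west at this latitude: 0.0000041° × 111195 × cos 62.1022° ≈ 0.0000041 × 52027.7 = 0.213313 m.
Hypotenuse of the two orthogonal shifts: √(0.967397² + 0.213313²) = 0.990635 m.

0.99 m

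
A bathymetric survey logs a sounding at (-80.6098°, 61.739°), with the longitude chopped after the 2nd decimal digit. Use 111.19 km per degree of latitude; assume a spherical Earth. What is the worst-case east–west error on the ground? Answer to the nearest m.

181 m

Truncating at 2 decimal places can drop up to a full unit in the last place, so the longitude may be off by as much as 0.01°.
One degree of longitude at 80.6098° is 111190 × cos 80.6098° ≈ 111190 × 0.1632 = 18141.5 m.
East–west error: 0.01° × 18141.5 m/° ≈ 181.415 m.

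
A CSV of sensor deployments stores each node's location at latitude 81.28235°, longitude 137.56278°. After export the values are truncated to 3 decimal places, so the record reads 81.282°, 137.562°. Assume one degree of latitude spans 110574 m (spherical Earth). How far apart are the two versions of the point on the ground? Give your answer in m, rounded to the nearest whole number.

41 m

The latitude changed by +0.00035° and the longitude by +0.00078°.
North–south shift: 0.00035 × 110574 = 38.7009 m.
East–west at this latitude: 0.00078° × 110574 × cos 81.282° ≈ 0.00078 × 16759.9 = 13.0727 m.
Combined displacement = (38.7009² + 13.0727²)^½ ≈ 40.8492 m.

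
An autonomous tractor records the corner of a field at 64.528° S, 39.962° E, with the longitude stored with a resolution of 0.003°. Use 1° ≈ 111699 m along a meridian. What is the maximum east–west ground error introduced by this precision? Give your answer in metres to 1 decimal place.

72.1 metres

With a 0.003° grid the true value lies within half a step, ±0.003°/2 = ±0.0015°, of the stored one.
One degree of longitude at 64.528° is 111699 × cos 64.528° ≈ 111699 × 0.4301 = 48038.4 m.
Maximum E–W displacement: 0.0015 × 48038.4 = 72.0576 m.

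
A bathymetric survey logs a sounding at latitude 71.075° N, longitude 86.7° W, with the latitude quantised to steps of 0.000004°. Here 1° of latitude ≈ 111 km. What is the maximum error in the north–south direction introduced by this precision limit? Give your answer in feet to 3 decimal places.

0.728 feet

With a 0.000004° grid the true value lies within half a step, ±0.000004°/2 = ±2e-06°, of the stored one.
So the N–S error is at most 2e-06 × 111000 = 0.222 m.
In feet: 0.222 m ÷ 0.3048 ≈ 0.72835 ft.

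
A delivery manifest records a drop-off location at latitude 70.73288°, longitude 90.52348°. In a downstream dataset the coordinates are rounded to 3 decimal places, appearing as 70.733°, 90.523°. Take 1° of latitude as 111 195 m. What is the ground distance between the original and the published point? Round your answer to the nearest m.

The latitude changed by -0.00012° and the longitude by +0.00048°.
North–south shift: -0.00012 × 111195 = -13.3434 m.
E–W at 70.733°: 0.00048° × 111195 × cos 70.733° = 0.00048 × 111195 × 0.3300 ≈ 17.6117 m.
Hypotenuse of the two orthogonal shifts: √(13.3434² + 17.6117²) = 22.0957 m.

22 m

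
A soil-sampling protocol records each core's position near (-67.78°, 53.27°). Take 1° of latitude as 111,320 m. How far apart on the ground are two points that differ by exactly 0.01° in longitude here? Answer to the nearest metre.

0.01° of longitude at 67.78° is 0.01 × 111320 × cos 67.78° ≈ 0.01 × 42097.2 = 420.972 m.

421 metres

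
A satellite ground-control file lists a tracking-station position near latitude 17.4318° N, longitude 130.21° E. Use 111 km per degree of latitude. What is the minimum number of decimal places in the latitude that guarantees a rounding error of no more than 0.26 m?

6 decimal places

One degree of latitude covers 111000 m.
N decimal places → at most half a unit in the last place, 0.5 × 10⁻ᴺ° = 111000/2 × 10⁻ᴺ m.
Setting 55500 × 10⁻ᴺ ≤ 0.26 gives 10ᴺ ≥ 2.135e+05, i.e. N ≥ 5.33.
N = 5 would give 0.555 m (too coarse); N = 6 gives 0.0555 m ≤ 0.26 m.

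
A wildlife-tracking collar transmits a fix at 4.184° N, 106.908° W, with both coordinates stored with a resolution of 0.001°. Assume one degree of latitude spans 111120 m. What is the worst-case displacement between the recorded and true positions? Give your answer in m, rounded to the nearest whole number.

With a 0.001° grid the true value lies within half a step, ±0.001°/2 = ±0.0005°, of the stored one.
North–south component: 0.0005° × 111120 = 55.56 m.
Longitude error → 0.0005 × 111120 × cos 4.184° = 0.0005 × 111120 × 0.9973 ≈ 55.4119 m.
The two errors are perpendicular, so the maximum displacement is √(55.56² + 55.4119²) ≈ 78.4691 m.

78 m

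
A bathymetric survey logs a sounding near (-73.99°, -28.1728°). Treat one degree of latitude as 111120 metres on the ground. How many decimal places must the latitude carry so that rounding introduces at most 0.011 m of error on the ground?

7

One degree of latitude covers 111120 m.
With N decimal places the half-ulp bound is 0.5·10⁻ᴺ°, or 0.5·10⁻ᴺ × 111120 m on the ground.
Need 0.5 × 111120 × 10⁻ᴺ ≤ 0.011 → 10⁻ᴺ ≤ 1.980e-07, so N ≥ 6.70.
So 7 decimal places suffice (0.00556 m); 6 would allow up to 0.0556 m.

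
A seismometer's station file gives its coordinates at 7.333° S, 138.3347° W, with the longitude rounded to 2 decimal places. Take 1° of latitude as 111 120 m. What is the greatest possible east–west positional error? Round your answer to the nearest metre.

Rounding to 2 decimal places leaves the longitude within ±0.005° of the true value.
At latitude 7.333° a degree of longitude spans 111120 m × cos 7.333° = 111120 × 0.9918 ≈ 110211 m.
East–west error: 0.005° × 110211 m/° ≈ 551.056 m.

551 metres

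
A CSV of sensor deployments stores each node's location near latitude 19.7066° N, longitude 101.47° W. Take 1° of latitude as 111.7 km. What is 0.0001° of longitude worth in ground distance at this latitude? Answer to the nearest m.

At 19.7066° a degree of longitude is 111700 × cos 19.7066° ≈ 105158 m, so 0.0001° corresponds to 10.5158 m.

11 m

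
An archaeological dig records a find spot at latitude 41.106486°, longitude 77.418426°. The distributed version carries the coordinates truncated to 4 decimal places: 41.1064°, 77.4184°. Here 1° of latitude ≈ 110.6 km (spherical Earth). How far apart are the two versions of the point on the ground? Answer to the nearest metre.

The latitude changed by +0.000086° and the longitude by +0.000026°.
North–south shift: 0.000086 × 110600 = 9.5116 m.
East–west at this latitude: 0.000026° × 110600 × cos 41.1064° ≈ 0.000026 × 83336 = 2.16674 m.
Combined displacement = (9.5116² + 2.16674²)^½ ≈ 9.75527 m.

10 metres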